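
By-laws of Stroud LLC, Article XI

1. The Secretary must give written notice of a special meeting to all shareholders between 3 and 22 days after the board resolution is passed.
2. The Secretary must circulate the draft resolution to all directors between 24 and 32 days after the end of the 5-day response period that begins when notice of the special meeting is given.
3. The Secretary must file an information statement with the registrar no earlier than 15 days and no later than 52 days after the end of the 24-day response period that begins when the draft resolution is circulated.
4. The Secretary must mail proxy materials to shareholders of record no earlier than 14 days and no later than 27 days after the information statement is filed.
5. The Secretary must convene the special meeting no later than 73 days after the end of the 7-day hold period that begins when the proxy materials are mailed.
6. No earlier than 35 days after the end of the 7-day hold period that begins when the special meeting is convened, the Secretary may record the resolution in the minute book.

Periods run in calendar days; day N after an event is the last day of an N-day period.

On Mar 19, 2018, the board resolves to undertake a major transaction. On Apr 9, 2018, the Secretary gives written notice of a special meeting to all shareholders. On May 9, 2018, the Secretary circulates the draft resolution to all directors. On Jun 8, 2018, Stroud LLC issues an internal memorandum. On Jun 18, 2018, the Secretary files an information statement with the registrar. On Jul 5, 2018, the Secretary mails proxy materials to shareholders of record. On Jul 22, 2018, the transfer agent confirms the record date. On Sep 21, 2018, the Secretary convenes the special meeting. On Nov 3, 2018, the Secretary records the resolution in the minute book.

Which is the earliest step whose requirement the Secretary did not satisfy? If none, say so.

Step 1: the window is 3–22 days after Mar 19, 2018 (when the board resolution is passed), so Mar 22, 2018 through Apr 10, 2018; done Apr 9, 2018 — within the window.
Step 2: the window is 24–32 days after Apr 14, 2018 (end of the 5-day response period, which began when notice of the special meeting is given on Apr 9, 2018), so May 8, 2018 through May 16, 2018; done May 9, 2018 — within the window.
Step 3: the window is 15–52 days after Jun 2, 2018 (end of the 24-day response period, which began when the draft resolution is circulated on May 9, 2018), so Jun 17, 2018 through Jul 24, 2018; Jun 18, 2018 falls inside that range.
Step 4: the window is 14–27 days after Jun 18, 2018 (when the information statement is filed), so Jul 2, 2018 through Jul 15, 2018; done Jul 5, 2018, which is between those dates.
Step 5: 73 days after Jul 12, 2018 (end of the 7-day hold period, which began when the proxy materials are mailed on Jul 5, 2018) is Sep 23, 2018; completed Sep 21, 2018, before the deadline.
Step 6: the earliest permitted date is 35 days after Sep 28, 2018 (end of the 7-day hold period, which began when the special meeting is convened on Sep 21, 2018), i.e. Nov 2, 2018; done Nov 3, 2018 — permitted.

None — every step was satisfied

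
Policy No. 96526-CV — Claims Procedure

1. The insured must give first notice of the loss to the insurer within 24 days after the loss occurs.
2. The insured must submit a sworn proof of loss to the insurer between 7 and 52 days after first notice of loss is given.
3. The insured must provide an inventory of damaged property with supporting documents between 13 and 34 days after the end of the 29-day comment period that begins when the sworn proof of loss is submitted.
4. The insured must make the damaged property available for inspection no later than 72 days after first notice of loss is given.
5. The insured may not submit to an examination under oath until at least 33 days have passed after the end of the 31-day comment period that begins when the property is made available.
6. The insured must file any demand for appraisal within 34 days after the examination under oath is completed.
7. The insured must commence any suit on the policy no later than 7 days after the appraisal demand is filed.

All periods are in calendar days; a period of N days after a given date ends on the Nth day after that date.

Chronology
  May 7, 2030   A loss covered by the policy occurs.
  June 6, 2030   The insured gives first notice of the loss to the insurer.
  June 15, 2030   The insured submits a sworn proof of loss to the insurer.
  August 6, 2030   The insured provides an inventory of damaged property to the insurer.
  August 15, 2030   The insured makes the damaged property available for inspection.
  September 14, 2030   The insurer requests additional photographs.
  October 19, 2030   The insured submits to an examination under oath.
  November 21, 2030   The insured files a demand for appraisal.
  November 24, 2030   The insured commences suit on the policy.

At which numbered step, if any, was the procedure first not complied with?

Step 1

Step 1 — counting 24 days from May 7, 2030 (when the loss occurs) gives a deadline of May 31, 2030; June 6, 2030 misses that deadline by 6 days.
Later steps need not be reached.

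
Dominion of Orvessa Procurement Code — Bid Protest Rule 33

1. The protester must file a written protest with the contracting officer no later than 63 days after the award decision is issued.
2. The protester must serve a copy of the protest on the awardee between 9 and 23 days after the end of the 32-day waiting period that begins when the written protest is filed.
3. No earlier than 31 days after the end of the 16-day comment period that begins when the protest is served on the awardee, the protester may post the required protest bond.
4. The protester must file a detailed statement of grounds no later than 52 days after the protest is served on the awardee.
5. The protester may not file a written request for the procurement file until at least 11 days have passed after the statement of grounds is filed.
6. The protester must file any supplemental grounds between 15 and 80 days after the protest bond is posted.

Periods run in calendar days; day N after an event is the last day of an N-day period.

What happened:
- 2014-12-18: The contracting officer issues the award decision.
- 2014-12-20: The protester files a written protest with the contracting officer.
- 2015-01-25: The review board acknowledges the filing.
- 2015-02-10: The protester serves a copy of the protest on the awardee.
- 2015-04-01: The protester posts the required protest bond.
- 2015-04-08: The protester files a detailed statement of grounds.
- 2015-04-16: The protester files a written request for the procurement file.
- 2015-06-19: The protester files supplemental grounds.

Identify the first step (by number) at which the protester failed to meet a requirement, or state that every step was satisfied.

Step 1: 63 days after 2014-12-18 (when the award decision is issued) is 2015-02-19; done 2014-12-20 — timely.
Step 2: the window is 9–23 days after 2015-01-21 (end of the 32-day waiting period, which began when the written protest is filed on 2014-12-20), so 2015-01-30 through 2015-02-13; done 2015-02-10 — within the window.
Step 3: the earliest permitted date is 31 days after 2015-02-26 (end of the 16-day comment period, which began when the protest is served on the awardee on 2015-02-10), i.e. 2015-03-29; done 2015-04-01 — permitted.
Step 4: 52 days after 2015-02-10 (when the protest is served on the awardee) is 2015-04-03; done 2015-04-08 — 5 days late.
The procedure was therefore not followed at step 4.

Step 4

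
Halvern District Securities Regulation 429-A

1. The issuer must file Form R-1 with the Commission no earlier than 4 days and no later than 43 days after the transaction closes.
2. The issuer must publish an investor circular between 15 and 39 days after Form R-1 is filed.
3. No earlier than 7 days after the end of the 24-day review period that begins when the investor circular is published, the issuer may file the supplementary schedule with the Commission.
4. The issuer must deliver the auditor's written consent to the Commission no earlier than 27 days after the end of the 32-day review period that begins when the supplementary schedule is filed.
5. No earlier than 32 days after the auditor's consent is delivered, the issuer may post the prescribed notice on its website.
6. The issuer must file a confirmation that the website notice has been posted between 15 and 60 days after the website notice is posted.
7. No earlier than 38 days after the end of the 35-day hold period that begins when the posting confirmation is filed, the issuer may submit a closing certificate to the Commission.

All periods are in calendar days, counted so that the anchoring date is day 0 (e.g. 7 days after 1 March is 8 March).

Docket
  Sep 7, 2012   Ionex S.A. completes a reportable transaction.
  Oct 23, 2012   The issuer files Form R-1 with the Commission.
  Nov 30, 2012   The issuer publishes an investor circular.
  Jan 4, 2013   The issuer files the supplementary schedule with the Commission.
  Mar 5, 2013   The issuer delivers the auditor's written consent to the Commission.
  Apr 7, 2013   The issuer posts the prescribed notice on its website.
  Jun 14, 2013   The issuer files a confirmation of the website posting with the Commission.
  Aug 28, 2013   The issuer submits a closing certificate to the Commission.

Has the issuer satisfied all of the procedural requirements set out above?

Step 1: the window is 4–43 days after Sep 7, 2012 (when the transaction closes), so Sep 11, 2012 through Oct 20, 2012; done Oct 23, 2012 — 3 days after the window closed.
That is the first point of non-compliance.

No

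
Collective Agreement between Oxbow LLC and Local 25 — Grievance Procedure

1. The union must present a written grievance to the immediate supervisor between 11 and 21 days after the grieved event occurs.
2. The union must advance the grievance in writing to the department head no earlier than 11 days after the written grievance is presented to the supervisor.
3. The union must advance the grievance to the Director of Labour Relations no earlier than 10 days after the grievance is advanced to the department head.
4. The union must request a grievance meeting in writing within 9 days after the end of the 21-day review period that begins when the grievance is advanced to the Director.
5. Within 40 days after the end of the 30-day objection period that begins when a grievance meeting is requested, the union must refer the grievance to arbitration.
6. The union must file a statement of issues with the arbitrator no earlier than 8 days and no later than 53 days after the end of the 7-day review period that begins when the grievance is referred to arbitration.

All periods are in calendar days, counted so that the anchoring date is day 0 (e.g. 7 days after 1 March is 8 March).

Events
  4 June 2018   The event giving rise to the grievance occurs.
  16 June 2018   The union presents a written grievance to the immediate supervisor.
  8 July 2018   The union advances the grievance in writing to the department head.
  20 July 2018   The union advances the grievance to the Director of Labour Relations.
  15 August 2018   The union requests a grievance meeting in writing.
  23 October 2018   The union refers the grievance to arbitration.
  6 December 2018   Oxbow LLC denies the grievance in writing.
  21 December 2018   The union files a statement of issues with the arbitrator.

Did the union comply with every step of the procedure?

(1) the permitted window runs from 4 June 2018 + 11 = 15 June 2018 to 4 June 2018 + 21 = 25 June 2018; 16 June 2018 falls inside that range.
(2) permitted from 16 June 2018 + 11 days = 27 June 2018 onward; 8 July 2018 is on or after that date.
(3) permitted from 8 July 2018 + 10 days = 18 July 2018 onward; done 20 July 2018 — permitted.
(4) due by 10 August 2018 + 9 days = 19 August 2018; 15 August 2018 is within that limit.
(5) due by 14 September 2018 + 40 days = 24 October 2018; 23 October 2018 is within that limit.
(6) the permitted window runs from 30 October 2018 + 8 = 7 November 2018 to 30 October 2018 + 53 = 22 December 2018; done 21 December 2018 — within the window.

Yes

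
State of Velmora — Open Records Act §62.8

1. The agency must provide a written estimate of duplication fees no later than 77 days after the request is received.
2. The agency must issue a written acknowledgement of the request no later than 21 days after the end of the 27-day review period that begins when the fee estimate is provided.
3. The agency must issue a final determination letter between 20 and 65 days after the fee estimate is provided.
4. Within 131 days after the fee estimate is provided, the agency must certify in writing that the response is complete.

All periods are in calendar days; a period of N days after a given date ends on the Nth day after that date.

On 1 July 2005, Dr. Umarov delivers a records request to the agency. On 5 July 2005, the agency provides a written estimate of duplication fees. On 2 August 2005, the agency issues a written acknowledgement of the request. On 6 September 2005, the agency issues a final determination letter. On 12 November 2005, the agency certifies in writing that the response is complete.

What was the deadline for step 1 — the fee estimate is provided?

Step 1 runs from 1 July 2005, when the request is received. 77 days after 1 July 2005 is 16 September 2005.

16 September 2005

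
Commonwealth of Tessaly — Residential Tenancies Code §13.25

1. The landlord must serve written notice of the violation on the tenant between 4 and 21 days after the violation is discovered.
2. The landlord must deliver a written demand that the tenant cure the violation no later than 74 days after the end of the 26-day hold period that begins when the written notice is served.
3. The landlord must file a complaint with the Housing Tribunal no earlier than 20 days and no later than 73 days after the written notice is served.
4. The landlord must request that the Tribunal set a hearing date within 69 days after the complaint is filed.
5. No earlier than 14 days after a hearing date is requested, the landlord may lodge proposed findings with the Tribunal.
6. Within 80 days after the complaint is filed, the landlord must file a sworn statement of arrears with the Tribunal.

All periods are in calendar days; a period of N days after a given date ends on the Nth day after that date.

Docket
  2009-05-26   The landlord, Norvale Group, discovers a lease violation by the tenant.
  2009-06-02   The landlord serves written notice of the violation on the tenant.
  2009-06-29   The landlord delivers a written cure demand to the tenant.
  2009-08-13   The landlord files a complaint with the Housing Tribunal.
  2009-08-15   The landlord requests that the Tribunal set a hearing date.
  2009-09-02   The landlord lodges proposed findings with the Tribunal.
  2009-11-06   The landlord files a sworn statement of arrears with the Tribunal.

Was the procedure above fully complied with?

Step 1 — 4 and 21 days from 2009-05-26 (when the violation is discovered) are 2009-05-30 and 2009-06-16 respectively; done 2009-06-02, which is between those dates.
Step 2 — counting 74 days from 2009-06-28 (end of the 26-day hold period, which began when the written notice is served on 2009-06-02) gives a deadline of 2009-09-10; done 2009-06-29 — timely.
Step 3 — 20 and 73 days from 2009-06-02 (when the written notice is served) are 2009-06-22 and 2009-08-14 respectively; done 2009-08-13 — within the window.
Step 4 — counting 69 days from 2009-08-13 (when the complaint is filed) gives a deadline of 2009-10-21; 2009-08-15 is within that limit.
Step 5 — must wait 14 days from 2009-08-15 (when a hearing date is requested), so not before 2009-08-29; done 2009-09-02 — permitted.
Step 6 — counting 80 days from 2009-08-13 (when the complaint is filed) gives a deadline of 2009-11-01; 2009-11-06 misses that deadline by 5 days.

No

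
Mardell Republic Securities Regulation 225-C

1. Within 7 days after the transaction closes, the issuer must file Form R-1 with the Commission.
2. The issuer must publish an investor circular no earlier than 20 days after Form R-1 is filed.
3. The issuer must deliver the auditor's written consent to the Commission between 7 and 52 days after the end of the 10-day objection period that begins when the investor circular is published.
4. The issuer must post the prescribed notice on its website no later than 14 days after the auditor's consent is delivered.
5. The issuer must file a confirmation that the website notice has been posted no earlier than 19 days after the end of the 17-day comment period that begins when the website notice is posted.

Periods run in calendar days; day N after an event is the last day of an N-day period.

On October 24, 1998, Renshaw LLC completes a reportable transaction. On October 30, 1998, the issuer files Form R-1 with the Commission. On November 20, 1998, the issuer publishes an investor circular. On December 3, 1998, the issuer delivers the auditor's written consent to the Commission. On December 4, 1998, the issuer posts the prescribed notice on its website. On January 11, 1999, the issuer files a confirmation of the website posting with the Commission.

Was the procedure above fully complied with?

No

Step 1: 7 days after October 24, 1998 (when the transaction closes) is October 31, 1998; October 30, 1998 is within that limit.
Step 2: the earliest permitted date is 20 days after October 30, 1998 (when Form R-1 is filed), i.e. November 19, 1998; done November 20, 1998, after the minimum wait.
Step 3: the window is 7–52 days after November 30, 1998 (end of the 10-day objection period, which began when the investor circular is published on November 20, 1998), so December 7, 1998 through January 21, 1999; done December 3, 1998 — 4 days before the window opened.
No need to go further; step 3 was not satisfied.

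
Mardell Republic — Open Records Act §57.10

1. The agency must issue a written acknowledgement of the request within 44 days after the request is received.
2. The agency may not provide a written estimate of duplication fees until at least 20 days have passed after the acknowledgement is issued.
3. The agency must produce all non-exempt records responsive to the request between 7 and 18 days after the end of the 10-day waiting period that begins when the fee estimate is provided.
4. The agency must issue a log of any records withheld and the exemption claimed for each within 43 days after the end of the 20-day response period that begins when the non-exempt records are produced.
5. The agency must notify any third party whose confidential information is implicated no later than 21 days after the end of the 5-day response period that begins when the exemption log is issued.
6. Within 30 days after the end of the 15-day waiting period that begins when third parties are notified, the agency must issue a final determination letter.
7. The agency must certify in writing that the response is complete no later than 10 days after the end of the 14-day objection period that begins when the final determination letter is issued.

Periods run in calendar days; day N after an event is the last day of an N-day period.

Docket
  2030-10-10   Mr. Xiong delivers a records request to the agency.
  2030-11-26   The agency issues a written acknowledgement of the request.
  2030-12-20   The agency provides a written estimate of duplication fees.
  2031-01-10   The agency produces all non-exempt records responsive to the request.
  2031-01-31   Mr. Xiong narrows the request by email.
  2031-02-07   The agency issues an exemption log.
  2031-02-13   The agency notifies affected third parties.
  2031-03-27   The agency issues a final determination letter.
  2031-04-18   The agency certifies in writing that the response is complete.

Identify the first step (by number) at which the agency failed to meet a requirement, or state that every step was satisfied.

Step 1: 44 days after 2030-10-10 (when the request is received) is 2030-11-23; not done until 2030-11-26, 3 days after the deadline.

Step 1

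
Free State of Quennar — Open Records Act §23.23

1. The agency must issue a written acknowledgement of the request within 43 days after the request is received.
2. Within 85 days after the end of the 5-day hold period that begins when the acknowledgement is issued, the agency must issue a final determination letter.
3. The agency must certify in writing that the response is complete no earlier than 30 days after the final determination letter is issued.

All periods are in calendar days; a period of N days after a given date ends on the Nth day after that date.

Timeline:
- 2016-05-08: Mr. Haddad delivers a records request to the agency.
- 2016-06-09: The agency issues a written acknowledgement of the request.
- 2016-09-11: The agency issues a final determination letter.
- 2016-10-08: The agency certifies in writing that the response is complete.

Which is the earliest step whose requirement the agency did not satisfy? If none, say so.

Step 2

Step 1 — counting 43 days from 2016-05-08 (when the request is received) gives a deadline of 2016-06-20; 2016-06-09 is within that limit.
Step 2 — counting 85 days from 2016-06-14 (end of the 5-day hold period, which began when the acknowledgement is issued on 2016-06-09) gives a deadline of 2016-09-07; not done until 2016-09-11, 4 days after the deadline.
No need to go further; step 2 was not satisfied.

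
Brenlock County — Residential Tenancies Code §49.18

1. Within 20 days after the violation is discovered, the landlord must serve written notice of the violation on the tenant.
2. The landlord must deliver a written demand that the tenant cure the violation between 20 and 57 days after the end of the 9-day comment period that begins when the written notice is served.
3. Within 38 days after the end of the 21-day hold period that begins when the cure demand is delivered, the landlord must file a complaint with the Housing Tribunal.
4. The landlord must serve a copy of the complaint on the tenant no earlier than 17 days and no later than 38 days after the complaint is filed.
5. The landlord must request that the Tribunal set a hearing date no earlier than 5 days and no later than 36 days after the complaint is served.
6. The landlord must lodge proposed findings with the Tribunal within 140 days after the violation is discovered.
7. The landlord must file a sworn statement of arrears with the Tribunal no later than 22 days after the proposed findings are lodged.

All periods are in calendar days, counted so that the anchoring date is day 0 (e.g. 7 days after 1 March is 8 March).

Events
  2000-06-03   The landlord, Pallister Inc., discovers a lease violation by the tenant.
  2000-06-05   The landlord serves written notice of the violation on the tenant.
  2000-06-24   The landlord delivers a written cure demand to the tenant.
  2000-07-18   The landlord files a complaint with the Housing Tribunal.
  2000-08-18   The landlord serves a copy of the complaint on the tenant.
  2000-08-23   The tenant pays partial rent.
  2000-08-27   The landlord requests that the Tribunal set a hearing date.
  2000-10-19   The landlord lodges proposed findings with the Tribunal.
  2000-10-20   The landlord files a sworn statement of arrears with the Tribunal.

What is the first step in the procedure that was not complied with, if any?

Step 1: 20 days after 2000-06-03 (when the violation is discovered) is 2000-06-23; completed 2000-06-05, before the deadline.
Step 2: the window is 20–57 days after 2000-06-14 (end of the 9-day comment period, which began when the written notice is served on 2000-06-05), so 2000-07-04 through 2000-08-10; 2000-06-24 is 10 days too early.

Step 2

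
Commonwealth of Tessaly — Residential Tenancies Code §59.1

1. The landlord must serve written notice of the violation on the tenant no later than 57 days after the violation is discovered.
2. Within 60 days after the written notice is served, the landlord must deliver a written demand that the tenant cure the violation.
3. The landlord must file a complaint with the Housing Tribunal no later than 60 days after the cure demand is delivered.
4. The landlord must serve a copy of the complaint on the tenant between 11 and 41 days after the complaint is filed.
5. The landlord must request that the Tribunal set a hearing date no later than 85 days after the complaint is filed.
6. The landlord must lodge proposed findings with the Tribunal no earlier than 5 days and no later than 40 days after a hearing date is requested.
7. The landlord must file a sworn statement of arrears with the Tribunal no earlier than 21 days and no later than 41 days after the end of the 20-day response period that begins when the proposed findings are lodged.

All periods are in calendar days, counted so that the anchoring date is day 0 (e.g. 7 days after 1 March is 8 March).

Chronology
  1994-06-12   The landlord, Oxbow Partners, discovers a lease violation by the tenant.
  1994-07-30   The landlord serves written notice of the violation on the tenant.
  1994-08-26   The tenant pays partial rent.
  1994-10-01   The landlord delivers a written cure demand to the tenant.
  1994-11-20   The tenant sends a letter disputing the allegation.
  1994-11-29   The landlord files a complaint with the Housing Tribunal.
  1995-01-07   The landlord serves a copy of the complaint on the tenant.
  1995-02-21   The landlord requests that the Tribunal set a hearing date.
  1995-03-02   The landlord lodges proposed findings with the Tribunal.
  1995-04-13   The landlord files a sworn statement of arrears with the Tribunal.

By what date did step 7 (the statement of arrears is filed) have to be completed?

1995-05-02

The proposed findings are lodged on 1995-03-02; the 20-day response period therefore ends 1995-03-22, and step 7 runs from that date. The window is 21–41 days after 1995-03-22; it closes on 1995-05-02.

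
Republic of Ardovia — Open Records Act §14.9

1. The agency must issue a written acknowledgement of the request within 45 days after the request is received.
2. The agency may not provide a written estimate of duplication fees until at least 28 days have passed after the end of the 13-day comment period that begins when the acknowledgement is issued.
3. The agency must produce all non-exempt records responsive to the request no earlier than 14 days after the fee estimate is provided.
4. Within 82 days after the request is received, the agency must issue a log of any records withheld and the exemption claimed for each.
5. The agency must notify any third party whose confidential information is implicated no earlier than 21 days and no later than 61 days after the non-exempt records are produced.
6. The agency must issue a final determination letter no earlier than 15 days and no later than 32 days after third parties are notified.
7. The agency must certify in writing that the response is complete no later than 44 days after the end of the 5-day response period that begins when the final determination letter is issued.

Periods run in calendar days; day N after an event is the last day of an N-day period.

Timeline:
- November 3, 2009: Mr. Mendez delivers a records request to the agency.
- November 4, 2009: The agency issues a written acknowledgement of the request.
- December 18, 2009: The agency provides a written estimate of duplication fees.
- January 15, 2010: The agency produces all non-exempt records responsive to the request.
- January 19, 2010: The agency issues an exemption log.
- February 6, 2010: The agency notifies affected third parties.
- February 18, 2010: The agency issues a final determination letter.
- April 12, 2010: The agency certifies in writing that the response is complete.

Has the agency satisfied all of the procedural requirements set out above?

(1) due by November 3, 2009 + 45 days = December 18, 2009; November 4, 2009 is within that limit.
(2) permitted from November 17, 2009 + 28 days = December 15, 2009 onward; done December 18, 2009, after the minimum wait.
(3) permitted from December 18, 2009 + 14 days = January 1, 2010 onward; done January 15, 2010, after the minimum wait.
(4) due by November 3, 2009 + 82 days = January 24, 2010; completed January 19, 2010, before the deadline.
(5) the permitted window runs from January 15, 2010 + 21 = February 5, 2010 to January 15, 2010 + 61 = March 17, 2010; February 6, 2010 falls inside that range.
(6) the permitted window runs from February 6, 2010 + 15 = February 21, 2010 to February 6, 2010 + 32 = March 10, 2010; February 18, 2010 is 3 days too early.

No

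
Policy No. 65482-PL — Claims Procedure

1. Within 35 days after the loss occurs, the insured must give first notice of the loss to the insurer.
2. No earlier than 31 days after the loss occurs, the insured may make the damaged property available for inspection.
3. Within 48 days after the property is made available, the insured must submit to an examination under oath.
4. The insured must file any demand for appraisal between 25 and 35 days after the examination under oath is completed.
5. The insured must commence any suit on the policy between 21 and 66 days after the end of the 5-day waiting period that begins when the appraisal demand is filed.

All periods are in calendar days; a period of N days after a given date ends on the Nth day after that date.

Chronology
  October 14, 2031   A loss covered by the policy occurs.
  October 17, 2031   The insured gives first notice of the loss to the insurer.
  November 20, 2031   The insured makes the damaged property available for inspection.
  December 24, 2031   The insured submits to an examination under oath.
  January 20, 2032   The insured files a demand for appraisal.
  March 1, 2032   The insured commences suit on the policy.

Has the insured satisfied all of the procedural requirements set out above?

(1) due by October 14, 2031 + 35 days = November 18, 2031; done October 17, 2031 — timely.
(2) permitted from October 14, 2031 + 31 days = November 14, 2031 onward; November 20, 2031 is on or after that date.
(3) due by November 20, 2031 + 48 days = January 7, 2032; completed December 24, 2031, before the deadline.
(4) the permitted window runs from December 24, 2031 + 25 = January 18, 2032 to December 24, 2031 + 35 = January 28, 2032; done January 20, 2032 — within the window.
(5) the permitted window runs from January 25, 2032 + 21 = February 15, 2032 to January 25, 2032 + 66 = March 31, 2032; done March 1, 2032, which is between those dates.

Yes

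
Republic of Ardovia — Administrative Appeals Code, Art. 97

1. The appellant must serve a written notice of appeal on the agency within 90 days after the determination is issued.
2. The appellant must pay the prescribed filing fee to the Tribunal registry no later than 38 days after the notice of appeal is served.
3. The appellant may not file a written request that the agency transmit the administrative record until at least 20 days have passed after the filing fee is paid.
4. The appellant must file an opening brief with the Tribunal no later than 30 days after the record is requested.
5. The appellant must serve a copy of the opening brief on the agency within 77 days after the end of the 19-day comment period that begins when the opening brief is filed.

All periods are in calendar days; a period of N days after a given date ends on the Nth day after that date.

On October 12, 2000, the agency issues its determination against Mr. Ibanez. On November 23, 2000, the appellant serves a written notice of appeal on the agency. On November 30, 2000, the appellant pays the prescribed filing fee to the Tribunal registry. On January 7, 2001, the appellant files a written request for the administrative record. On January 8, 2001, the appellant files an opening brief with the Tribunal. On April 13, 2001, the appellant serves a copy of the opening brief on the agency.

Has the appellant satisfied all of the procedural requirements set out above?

(1) due by October 12, 2000 + 90 days = January 10, 2001; November 23, 2000 is within that limit.
(2) due by November 23, 2000 + 38 days = December 31, 2000; done November 30, 2000 — timely.
(3) permitted from November 30, 2000 + 20 days = December 20, 2000 onward; January 7, 2001 is on or after that date.
(4) due by January 7, 2001 + 30 days = February 6, 2001; completed January 8, 2001, before the deadline.
(5) due by January 27, 2001 + 77 days = April 14, 2001; done April 13, 2001 — timely.

Yes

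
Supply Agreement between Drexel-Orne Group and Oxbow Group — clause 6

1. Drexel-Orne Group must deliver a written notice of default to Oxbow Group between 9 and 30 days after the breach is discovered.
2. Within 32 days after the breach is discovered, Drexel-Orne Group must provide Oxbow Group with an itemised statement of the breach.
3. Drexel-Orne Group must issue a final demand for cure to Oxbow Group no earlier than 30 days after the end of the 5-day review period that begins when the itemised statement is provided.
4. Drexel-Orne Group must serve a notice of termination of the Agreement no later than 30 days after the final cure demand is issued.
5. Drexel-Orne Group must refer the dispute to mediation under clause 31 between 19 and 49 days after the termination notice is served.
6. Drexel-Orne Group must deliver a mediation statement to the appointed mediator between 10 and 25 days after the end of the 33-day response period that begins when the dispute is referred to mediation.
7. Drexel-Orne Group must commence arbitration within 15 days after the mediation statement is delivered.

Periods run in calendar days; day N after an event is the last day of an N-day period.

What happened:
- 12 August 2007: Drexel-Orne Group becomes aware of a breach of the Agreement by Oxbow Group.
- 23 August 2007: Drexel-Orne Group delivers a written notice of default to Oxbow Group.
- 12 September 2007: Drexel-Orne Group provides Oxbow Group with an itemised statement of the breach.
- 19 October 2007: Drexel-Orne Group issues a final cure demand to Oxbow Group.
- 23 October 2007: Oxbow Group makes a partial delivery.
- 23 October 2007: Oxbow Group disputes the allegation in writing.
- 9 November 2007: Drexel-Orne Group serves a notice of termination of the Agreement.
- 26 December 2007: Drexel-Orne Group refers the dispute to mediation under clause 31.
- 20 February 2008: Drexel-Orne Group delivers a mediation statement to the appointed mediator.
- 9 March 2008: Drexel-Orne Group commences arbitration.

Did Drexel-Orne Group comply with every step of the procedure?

Step 1 — 9 and 30 days from 12 August 2007 (when the breach is discovered) are 21 August 2007 and 11 September 2007 respectively; 23 August 2007 falls inside that range.
Step 2 — counting 32 days from 12 August 2007 (when the breach is discovered) gives a deadline of 13 September 2007; completed 12 September 2007, before the deadline.
Step 3 — must wait 30 days from 17 September 2007 (end of the 5-day review period, which began when the itemised statement is provided on 12 September 2007), so not before 17 October 2007; done 19 October 2007 — permitted.
Step 4 — counting 30 days from 19 October 2007 (when the final cure demand is issued) gives a deadline of 18 November 2007; 9 November 2007 is within that limit.
Step 5 — 19 and 49 days from 9 November 2007 (when the termination notice is served) are 28 November 2007 and 28 December 2007 respectively; done 26 December 2007 — within the window.
Step 6 — 10 and 25 days from 28 January 2008 (end of the 33-day response period, which began when the dispute is referred to mediation on 26 December 2007) are 7 February 2008 and 22 February 2008 respectively; 20 February 2008 falls inside that range.
Step 7 — counting 15 days from 20 February 2008 (when the mediation statement is delivered) gives a deadline of 6 March 2008; 9 March 2008 misses that deadline by 3 days.

No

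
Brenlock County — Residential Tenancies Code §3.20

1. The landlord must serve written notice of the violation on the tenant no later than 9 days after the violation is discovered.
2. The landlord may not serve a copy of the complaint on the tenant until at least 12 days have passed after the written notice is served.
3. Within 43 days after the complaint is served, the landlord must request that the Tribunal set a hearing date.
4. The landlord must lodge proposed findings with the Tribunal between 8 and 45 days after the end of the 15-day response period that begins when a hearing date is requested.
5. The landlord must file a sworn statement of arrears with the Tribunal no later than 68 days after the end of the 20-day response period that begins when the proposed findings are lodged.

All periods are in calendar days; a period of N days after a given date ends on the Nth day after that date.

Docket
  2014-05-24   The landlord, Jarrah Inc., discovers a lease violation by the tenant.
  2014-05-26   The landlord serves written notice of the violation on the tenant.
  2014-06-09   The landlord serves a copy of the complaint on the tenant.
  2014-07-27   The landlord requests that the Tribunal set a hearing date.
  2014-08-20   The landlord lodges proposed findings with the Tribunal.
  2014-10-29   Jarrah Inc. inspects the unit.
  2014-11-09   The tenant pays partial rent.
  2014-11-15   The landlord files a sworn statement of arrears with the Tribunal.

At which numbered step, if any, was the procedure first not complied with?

Step 1: 9 days after 2014-05-24 (when the violation is discovered) is 2014-06-02; completed 2014-05-26, before the deadline.
Step 2: the earliest permitted date is 12 days after 2014-05-26 (when the written notice is served), i.e. 2014-06-07; done 2014-06-09 — permitted.
Step 3: 43 days after 2014-06-09 (when the complaint is served) is 2014-07-22; not done until 2014-07-27, 5 days after the deadline.

Step 3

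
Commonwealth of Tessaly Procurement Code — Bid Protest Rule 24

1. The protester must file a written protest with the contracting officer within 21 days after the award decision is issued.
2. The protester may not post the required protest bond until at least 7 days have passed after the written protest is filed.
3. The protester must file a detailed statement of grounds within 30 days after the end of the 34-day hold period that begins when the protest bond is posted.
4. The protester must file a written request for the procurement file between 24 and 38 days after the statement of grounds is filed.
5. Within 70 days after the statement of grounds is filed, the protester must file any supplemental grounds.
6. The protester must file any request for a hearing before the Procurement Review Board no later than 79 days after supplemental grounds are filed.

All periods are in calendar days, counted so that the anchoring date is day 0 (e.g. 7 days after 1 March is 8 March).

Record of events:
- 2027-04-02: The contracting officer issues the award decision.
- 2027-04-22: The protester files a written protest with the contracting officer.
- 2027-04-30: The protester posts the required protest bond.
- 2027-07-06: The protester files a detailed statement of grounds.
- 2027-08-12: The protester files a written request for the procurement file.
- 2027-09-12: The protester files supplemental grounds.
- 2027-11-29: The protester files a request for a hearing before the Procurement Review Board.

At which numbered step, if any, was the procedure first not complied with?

Step 3

Step 1 — counting 21 days from 2027-04-02 (when the award decision is issued) gives a deadline of 2027-04-23; done 2027-04-22 — timely.
Step 2 — must wait 7 days from 2027-04-22 (when the written protest is filed), so not before 2027-04-29; 2027-04-30 is on or after that date.
Step 3 — counting 30 days from 2027-06-03 (end of the 34-day hold period, which began when the protest bond is posted on 2027-04-30) gives a deadline of 2027-07-03; not done until 2027-07-06, 3 days after the deadline.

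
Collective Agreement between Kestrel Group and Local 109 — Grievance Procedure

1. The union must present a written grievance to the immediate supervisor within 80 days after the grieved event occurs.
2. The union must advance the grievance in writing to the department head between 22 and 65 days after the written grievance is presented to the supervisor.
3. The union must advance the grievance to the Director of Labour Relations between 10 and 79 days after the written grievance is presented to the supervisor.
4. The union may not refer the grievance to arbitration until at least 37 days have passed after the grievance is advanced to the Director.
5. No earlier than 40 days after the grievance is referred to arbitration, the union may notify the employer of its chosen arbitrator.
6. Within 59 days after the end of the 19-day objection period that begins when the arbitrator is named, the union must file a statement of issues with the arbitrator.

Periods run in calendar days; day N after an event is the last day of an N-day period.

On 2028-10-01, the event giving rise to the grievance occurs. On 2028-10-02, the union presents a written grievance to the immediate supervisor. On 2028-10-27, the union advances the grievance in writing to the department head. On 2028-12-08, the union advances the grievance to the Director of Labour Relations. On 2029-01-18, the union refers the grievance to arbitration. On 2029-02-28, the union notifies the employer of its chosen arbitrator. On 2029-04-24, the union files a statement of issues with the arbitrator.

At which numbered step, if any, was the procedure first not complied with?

(1) due by 2028-10-01 + 80 days = 2028-12-20; 2028-10-02 is within that limit.
(2) the permitted window runs from 2028-10-02 + 22 = 2028-10-24 to 2028-10-02 + 65 = 2028-12-06; done 2028-10-27, which is between those dates.
(3) the permitted window runs from 2028-10-02 + 10 = 2028-10-12 to 2028-10-02 + 79 = 2028-12-20; done 2028-12-08 — within the window.
(4) permitted from 2028-12-08 + 37 days = 2029-01-14 onward; done 2029-01-18, after the minimum wait.
(5) permitted from 2029-01-18 + 40 days = 2029-02-27 onward; 2029-02-28 is on or after that date.
(6) due by 2029-03-19 + 59 days = 2029-05-17; completed 2029-04-24, before the deadline.

None — every step was satisfied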